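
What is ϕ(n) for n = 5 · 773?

φ(5) = 5 − 1 = 4.
φ(773) = 773 − 1 = 772.
φ(3865) = 4 × 772 = 3088.

3088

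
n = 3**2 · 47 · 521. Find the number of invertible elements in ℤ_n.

143520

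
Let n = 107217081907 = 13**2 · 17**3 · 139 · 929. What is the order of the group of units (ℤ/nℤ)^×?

φ(13^2) = 13^1·(13−1) = 13·12 = 156.
φ(17^3) = 17^2·(17−1) = 289·16 = 4624.
φ(139) = 139 − 1 = 138.
φ(929) = 929 − 1 = 928.
φ(107217081907) = 156 × 4624 × 138 × 928 = 92378198016.

92378198016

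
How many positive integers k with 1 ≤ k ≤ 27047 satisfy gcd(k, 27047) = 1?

24192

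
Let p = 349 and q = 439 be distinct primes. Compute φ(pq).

For distinct primes, φ(pq) = (p−1)(q−1) = 348 × 438 = 152424.

152424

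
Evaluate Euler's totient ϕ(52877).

43560

Factor 52877: 52877 = 11^2 · 19 · 23.
φ(11^2) = 11^1·(11−1) = 11·10 = 110.
φ(19) = 19 − 1 = 18.
φ(23) = 23 − 1 = 22.
Multiply: 110 · 18 · 22 = 43560.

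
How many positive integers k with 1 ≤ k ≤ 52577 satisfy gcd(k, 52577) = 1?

Factor 52577: 52577 = 7^2 × 29 × 37.
φ(52577) = 52577 · (1 − 1/7) · (1 − 1/29) · (1 − 1/37)
       = 52577 · 6048/7511 = 42336.

42336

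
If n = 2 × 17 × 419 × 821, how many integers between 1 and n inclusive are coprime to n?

φ(11695966) = 11695966 · (1 − 1/2) · (1 − 1/17) · (1 − 1/419) · (1 − 1/821)
       = 11695966 · 5484160/11695966 = 5484160.

5484160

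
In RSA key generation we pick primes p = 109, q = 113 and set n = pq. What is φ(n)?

12096

φ(109) = 109 − 1 = 108.
φ(113) = 113 − 1 = 112.
Multiply: 108 · 112 = 12096.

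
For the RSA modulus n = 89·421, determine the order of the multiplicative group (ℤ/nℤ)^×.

36960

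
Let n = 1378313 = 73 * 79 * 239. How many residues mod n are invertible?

1336608

φ(73) = 73 − 1 = 72.
φ(79) = 79 − 1 = 78.
φ(239) = 239 − 1 = 238.
φ(1378313) = 72 × 78 × 238 = 1336608.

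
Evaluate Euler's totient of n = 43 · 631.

26460

φ(43) = 43 − 1 = 42.
φ(631) = 631 − 1 = 630.
φ(27133) = 42 × 630 = 26460.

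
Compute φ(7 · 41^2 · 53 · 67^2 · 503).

1135849777920

φ(1408183377517) = 1408183377517 · (1 − 1/7) · (1 − 1/41) · (1 − 1/53) · (1 − 1/67) · (1 − 1/503)
       = 1408183377517 · 413487360/512625911 = 1135849777920.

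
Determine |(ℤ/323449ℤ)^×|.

258720

323449 = 7^3 · 23 · 41.
φ(323449) = 323449 · (1 − 1/7) · (1 − 1/23) · (1 − 1/41)
       = 323449 · 5280/6601 = 258720.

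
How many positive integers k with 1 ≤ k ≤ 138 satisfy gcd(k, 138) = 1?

138 = 2 · 3 · 23.
φ(138) = 138 · (1 − 1/2) · (1 − 1/3) · (1 − 1/23)
       = 138 · 44/138 = 44.

44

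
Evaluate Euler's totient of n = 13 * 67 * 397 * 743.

φ(13) = 13 − 1 = 12.
φ(67) = 67 − 1 = 66.
φ(397) = 397 − 1 = 396.
φ(743) = 743 − 1 = 742.
Since φ is multiplicative, φ(256919741) = 12 · 66 · 396 · 742 = 232714944.

232714944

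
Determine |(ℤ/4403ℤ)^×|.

4403 = 7 · 17 · 37.
φ(4403) = 4403 · (1 − 1/7) · (1 − 1/17) · (1 − 1/37)
       = 4403 · 3456/4403 = 3456.

3456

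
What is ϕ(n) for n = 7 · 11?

60

φ(7) = 7 − 1 = 6.
φ(11) = 11 − 1 = 10.
φ(77) = 6 × 10 = 60.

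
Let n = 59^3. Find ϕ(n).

201898

φ(205379) = 205379 · (1 − 1/59)
       = 205379 · 58/59 = 201898.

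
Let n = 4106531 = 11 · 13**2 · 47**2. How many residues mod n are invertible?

3372720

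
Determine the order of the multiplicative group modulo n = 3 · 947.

1892

φ(3) = 3 − 1 = 2.
φ(947) = 947 − 1 = 946.
φ(2841) = 2 × 946 = 1892.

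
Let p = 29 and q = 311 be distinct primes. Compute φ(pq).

φ(pq) = (p−1)(q−1) = 28 · 310 = 8680.

8680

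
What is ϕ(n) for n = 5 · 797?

3184

φ(5) = 5 − 1 = 4.
φ(797) = 797 − 1 = 796.
φ(3985) = 4 × 796 = 3184.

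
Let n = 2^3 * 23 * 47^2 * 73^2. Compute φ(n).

999985536

φ(2166004024) = 2166004024 · (1 − 1/2) · (1 − 1/23) · (1 − 1/47) · (1 − 1/73)
       = 2166004024 · 72864/157826 = 999985536.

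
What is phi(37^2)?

1332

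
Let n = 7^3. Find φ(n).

294

φ(343) = 343 · (1 − 1/7)
       = 343 · 6/7 = 294.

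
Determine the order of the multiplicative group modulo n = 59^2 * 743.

2539124

φ(59^2) = 59^2 − 59^1 = 3481 − 59 = 3422.
φ(743) = 743 − 1 = 742.
Since φ is multiplicative, φ(2586383) = 3422 · 742 = 2539124.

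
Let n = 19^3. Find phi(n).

φ(6859) = 6859 · (1 − 1/19)
       = 6859 · 18/19 = 6498.

6498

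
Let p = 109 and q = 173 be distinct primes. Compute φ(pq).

φ(109) = 109 − 1 = 108.
φ(173) = 173 − 1 = 172.
φ(18857) = 108 × 172 = 18576.

18576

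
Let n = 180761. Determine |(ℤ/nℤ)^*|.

First factor: 180761 = 7^3 · 17 · 31.
φ(180761) = 180761 · (1 − 1/7) · (1 − 1/17) · (1 − 1/31)
       = 180761 · 2880/3689 = 141120.

141120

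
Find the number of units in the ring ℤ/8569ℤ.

Factor 8569: 8569 = 11 * 19 * 41.
φ(8569) = 8569 · (1 − 1/11) · (1 − 1/19) · (1 − 1/41)
       = 8569 · 7200/8569 = 7200.

7200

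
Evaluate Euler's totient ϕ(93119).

78624

93119 = 13^2 · 19 · 29.
φ(13^2) = 13^2 − 13^1 = 169 − 13 = 156.
φ(19) = 19 − 1 = 18.
φ(29) = 29 − 1 = 28.
φ(93119) = 156 × 18 × 28 = 78624.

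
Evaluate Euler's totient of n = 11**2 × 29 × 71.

215600

φ(11^2) = 11^2 − 11^1 = 121 − 11 = 110.
φ(29) = 29 − 1 = 28.
φ(71) = 71 − 1 = 70.
Multiply: 110 · 28 · 70 = 215600.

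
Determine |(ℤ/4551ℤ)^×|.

2880

First factor: 4551 = 3 · 37 · 41.
φ(3) = 3 − 1 = 2.
φ(37) = 37 − 1 = 36.
φ(41) = 41 − 1 = 40.
Multiply: 2 · 36 · 40 = 2880.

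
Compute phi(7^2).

42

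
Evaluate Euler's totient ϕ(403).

360

Factor 403: 403 = 13 × 31.
φ(13) = 13 − 1 = 12.
φ(31) = 31 − 1 = 30.
φ(403) = 12 × 30 = 360.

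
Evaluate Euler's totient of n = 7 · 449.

φ(3143) = 3143 · (1 − 1/7) · (1 − 1/449)
       = 3143 · 2688/3143 = 2688.

2688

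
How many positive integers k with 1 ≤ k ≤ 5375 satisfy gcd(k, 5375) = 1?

5375 = 5^3 × 43.
φ(5^3) = 5^3 − 5^2 = 125 − 25 = 100.
φ(43) = 43 − 1 = 42.
Multiply: 100 · 42 = 4200.

4200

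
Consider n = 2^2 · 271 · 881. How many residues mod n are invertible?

φ(955004) = 955004 · (1 − 1/2) · (1 − 1/271) · (1 − 1/881)
       = 955004 · 237600/477502 = 475200.

475200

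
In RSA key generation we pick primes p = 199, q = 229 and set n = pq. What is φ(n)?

φ(pq) = (p−1)(q−1) = 198 · 228 = 45144.

45144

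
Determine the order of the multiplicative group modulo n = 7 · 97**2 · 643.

35869824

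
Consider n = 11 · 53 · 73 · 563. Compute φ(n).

21041280

φ(11) = 11 − 1 = 10.
φ(53) = 53 − 1 = 52.
φ(73) = 73 − 1 = 72.
φ(563) = 563 − 1 = 562.
φ(23960717) = 10 × 52 × 72 × 562 = 21041280.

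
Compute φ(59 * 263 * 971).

φ(15067007) = 15067007 · (1 − 1/59) · (1 − 1/263) · (1 − 1/971)
       = 15067007 · 14740120/15067007 = 14740120.

14740120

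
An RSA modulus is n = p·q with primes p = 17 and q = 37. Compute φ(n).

φ(17) = 17 − 1 = 16.
φ(37) = 37 − 1 = 36.
φ(629) = 16 × 36 = 576.

576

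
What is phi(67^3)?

φ(67^3) = 67^3 − 67^2 = 300763 − 4489 = 296274.

296274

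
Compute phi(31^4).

893730

φ(923521) = 923521 · (1 − 1/31)
       = 923521 · 30/31 = 893730.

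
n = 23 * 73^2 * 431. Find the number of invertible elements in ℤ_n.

49721760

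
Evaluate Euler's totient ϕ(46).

22

First factor: 46 = 2 * 23.
φ(2) = 2 − 1 = 1.
φ(23) = 23 − 1 = 22.
Multiply: 1 · 22 = 22.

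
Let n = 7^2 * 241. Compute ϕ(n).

10080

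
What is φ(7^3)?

294

φ(343) = 343 · (1 − 1/7)
       = 343 · 6/7 = 294.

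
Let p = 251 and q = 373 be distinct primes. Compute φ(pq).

93000

φ(n) = (p − 1)(q − 1) = (251−1)(373−1) = 250·372 = 93000.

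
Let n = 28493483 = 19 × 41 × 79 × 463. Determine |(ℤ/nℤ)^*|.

25945920

φ(28493483) = 28493483 · (1 − 1/19) · (1 − 1/41) · (1 − 1/79) · (1 − 1/463)
       = 28493483 · 25945920/28493483 = 25945920.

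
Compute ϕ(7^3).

φ(343) = 343 · (1 − 1/7)
       = 343 · 6/7 = 294.

294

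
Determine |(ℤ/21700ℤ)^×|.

7200

21700 = 2^2 · 5^2 · 7 · 31.
φ(21700) = 21700 · (1 − 1/2) · (1 − 1/5) · (1 − 1/7) · (1 − 1/31)
       = 21700 · 720/2170 = 7200.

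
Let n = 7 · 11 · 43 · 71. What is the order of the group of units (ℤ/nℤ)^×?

176400

φ(235081) = 235081 · (1 − 1/7) · (1 − 1/11) · (1 − 1/43) · (1 − 1/71)
       = 235081 · 176400/235081 = 176400.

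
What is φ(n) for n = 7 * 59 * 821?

φ(7) = 7 − 1 = 6.
φ(59) = 59 − 1 = 58.
φ(821) = 821 − 1 = 820.
φ(339073) = 6 × 58 × 820 = 285360.

285360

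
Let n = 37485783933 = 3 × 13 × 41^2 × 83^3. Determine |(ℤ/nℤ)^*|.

22234385280

φ(3) = 3 − 1 = 2.
φ(13) = 13 − 1 = 12.
φ(41^2) = 41^2 − 41^1 = 1681 − 41 = 1640.
φ(83^3) = 83^3 − 83^2 = 571787 − 6889 = 564898.
Since φ is multiplicative, φ(37485783933) = 2 · 12 · 1640 · 564898 = 22234385280.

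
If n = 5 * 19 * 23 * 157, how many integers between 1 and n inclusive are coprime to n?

247104

φ(343045) = 343045 · (1 − 1/5) · (1 − 1/19) · (1 − 1/23) · (1 − 1/157)
       = 343045 · 247104/343045 = 247104.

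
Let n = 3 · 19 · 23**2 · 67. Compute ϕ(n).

φ(2020251) = 2020251 · (1 − 1/3) · (1 − 1/19) · (1 − 1/23) · (1 − 1/67)
       = 2020251 · 52272/87837 = 1202256.

1202256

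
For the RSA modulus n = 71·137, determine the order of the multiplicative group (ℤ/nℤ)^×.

For distinct primes, φ(pq) = (p−1)(q−1) = 70 × 136 = 9520.

9520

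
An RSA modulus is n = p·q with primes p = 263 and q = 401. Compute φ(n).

104800

φ(263) = 263 − 1 = 262.
φ(401) = 401 − 1 = 400.
φ(105463) = 262 × 400 = 104800.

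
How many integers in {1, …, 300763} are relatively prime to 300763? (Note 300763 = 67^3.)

φ(67^3) = 67^3 − 67^2 = 300763 − 4489 = 296274.

296274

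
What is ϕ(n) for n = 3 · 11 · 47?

φ(3) = 3 − 1 = 2.
φ(11) = 11 − 1 = 10.
φ(47) = 47 − 1 = 46.
Multiply: 2 · 10 · 46 = 920.

920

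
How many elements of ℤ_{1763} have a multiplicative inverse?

1680

Prime factorization: 1763 = 41 * 43.
φ(41) = 41 − 1 = 40.
φ(43) = 43 − 1 = 42.
φ(1763) = 40 × 42 = 1680.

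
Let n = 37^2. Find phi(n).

1332

φ(37^2) = 37^2 − 37^1 = 1369 − 37 = 1332.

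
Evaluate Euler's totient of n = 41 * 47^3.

4064560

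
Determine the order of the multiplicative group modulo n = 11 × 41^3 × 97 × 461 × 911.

27020797440000

φ(30884124317497) = 30884124317497 · (1 − 1/11) · (1 − 1/41) · (1 − 1/97) · (1 − 1/461) · (1 − 1/911)
       = 30884124317497 · 16074240000/18372471337 = 27020797440000.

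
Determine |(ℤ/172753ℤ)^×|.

133056

First factor: 172753 = 7 · 23 · 29 · 37.
φ(7) = 7 − 1 = 6.
φ(23) = 23 − 1 = 22.
φ(29) = 29 − 1 = 28.
φ(37) = 37 − 1 = 36.
φ(172753) = 6 × 22 × 28 × 36 = 133056.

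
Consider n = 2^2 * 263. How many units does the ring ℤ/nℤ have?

φ(1052) = 1052 · (1 − 1/2) · (1 − 1/263)
       = 1052 · 262/526 = 524.

524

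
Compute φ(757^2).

572292

φ(573049) = 573049 · (1 − 1/757)
       = 573049 · 756/757 = 572292.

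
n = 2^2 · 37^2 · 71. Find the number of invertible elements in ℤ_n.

186480

φ(2^2) = 2^1·(2−1) = 2·1 = 2.
φ(37^2) = 37^1·(37−1) = 37·36 = 1332.
φ(71) = 71 − 1 = 70.
φ(388796) = 2 × 1332 × 70 = 186480.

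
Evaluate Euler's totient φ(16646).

6720

First factor: 16646 = 2 × 7 × 29 × 41.
φ(16646) = 16646 · (1 − 1/2) · (1 − 1/7) · (1 − 1/29) · (1 − 1/41)
       = 16646 · 6720/16646 = 6720.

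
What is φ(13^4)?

φ(28561) = 28561 · (1 − 1/13)
       = 28561 · 12/13 = 26364.

26364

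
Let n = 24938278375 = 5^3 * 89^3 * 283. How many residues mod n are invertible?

φ(5^3) = 5^2·(5−1) = 25·4 = 100.
φ(89^3) = 89^3 − 89^2 = 704969 − 7921 = 697048.
φ(283) = 283 − 1 = 282.
Since φ is multiplicative, φ(24938278375) = 100 · 697048 · 282 = 19656753600.

19656753600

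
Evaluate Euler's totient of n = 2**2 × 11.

20

φ(44) = 44 · (1 − 1/2) · (1 − 1/11)
       = 44 · 10/22 = 20.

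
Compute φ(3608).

3608 = 2**3 · 11 · 41.
φ(3608) = 3608 · (1 − 1/2) · (1 − 1/11) · (1 − 1/41)
       = 3608 · 400/902 = 1600.

1600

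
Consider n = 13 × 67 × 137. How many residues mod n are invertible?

φ(13) = 13 − 1 = 12.
φ(67) = 67 − 1 = 66.
φ(137) = 137 − 1 = 136.
φ(119327) = 12 × 66 × 136 = 107712.

107712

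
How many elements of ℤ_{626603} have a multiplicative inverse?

537600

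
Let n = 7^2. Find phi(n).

φ(49) = 49 · (1 − 1/7)
       = 49 · 6/7 = 42.

42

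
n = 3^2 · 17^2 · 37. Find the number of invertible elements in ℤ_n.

φ(3^2) = 3^1·(3−1) = 3·2 = 6.
φ(17^2) = 17^2 − 17^1 = 289 − 17 = 272.
φ(37) = 37 − 1 = 36.
Multiply: 6 · 272 · 36 = 58752.

58752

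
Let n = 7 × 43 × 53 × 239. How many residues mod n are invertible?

3118752

φ(7) = 7 − 1 = 6.
φ(43) = 43 − 1 = 42.
φ(53) = 53 − 1 = 52.
φ(239) = 239 − 1 = 238.
φ(3812767) = 6 × 42 × 52 × 238 = 3118752.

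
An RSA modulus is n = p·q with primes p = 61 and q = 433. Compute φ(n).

25920

φ(n) = (p − 1)(q − 1) = (61−1)(433−1) = 60·432 = 25920.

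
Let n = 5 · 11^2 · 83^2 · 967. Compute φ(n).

2892822240

φ(4030306115) = 4030306115 · (1 − 1/5) · (1 − 1/11) · (1 − 1/83) · (1 − 1/967)
       = 4030306115 · 3168480/4414355 = 2892822240.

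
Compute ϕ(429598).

187200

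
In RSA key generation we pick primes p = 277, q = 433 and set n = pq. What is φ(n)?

φ(119941) = 119941 · (1 − 1/277) · (1 − 1/433)
       = 119941 · 119232/119941 = 119232.

119232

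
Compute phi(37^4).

φ(1874161) = 1874161 · (1 − 1/37)
       = 1874161 · 36/37 = 1823508.

1823508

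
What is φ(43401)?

Prime factorization: 43401 = 3 * 17 * 23 * 37.
φ(43401) = 43401 · (1 − 1/3) · (1 − 1/17) · (1 − 1/23) · (1 − 1/37)
       = 43401 · 25344/43401 = 25344.

25344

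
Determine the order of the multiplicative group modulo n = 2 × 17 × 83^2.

φ(2) = 2 − 1 = 1.
φ(17) = 17 − 1 = 16.
φ(83^2) = 83^1·(83−1) = 83·82 = 6806.
φ(234226) = 1 × 16 × 6806 = 108896.

108896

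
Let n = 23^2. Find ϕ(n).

506

φ(23^2) = 23^2 − 23^1 = 529 − 23 = 506.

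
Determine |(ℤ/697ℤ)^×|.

640

697 = 17 × 41.
φ(697) = 697 · (1 − 1/17) · (1 − 1/41)
       = 697 · 640/697 = 640.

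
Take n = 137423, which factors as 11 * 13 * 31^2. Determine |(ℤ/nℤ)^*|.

111600

φ(137423) = 137423 · (1 − 1/11) · (1 − 1/13) · (1 − 1/31)
       = 137423 · 3600/4433 = 111600.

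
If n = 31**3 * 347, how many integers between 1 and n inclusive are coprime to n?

φ(31^3) = 31^3 − 31^2 = 29791 − 961 = 28830.
φ(347) = 347 − 1 = 346.
Since φ is multiplicative, φ(10337477) = 28830 · 346 = 9975180.

9975180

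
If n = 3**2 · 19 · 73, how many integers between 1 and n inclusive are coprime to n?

φ(3^2) = 3^1·(3−1) = 3·2 = 6.
φ(19) = 19 − 1 = 18.
φ(73) = 73 − 1 = 72.
Multiply: 6 · 18 · 72 = 7776.

7776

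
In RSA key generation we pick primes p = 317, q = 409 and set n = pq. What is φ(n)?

128928

φ(317) = 317 − 1 = 316.
φ(409) = 409 − 1 = 408.
φ(129653) = 316 × 408 = 128928.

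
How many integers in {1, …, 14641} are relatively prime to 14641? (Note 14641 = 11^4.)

13310

φ(14641) = 14641 · (1 − 1/11)
       = 14641 · 10/11 = 13310.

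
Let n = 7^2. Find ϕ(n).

φ(7^2) = 7^2 − 7^1 = 49 − 7 = 42.

42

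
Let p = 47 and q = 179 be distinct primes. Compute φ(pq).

8188

φ(47) = 47 − 1 = 46.
φ(179) = 179 − 1 = 178.
Since φ is multiplicative, φ(8413) = 46 · 178 = 8188.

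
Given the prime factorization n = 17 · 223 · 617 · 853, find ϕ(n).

φ(17) = 17 − 1 = 16.
φ(223) = 223 − 1 = 222.
φ(617) = 617 − 1 = 616.
φ(853) = 853 − 1 = 852.
Multiply: 16 · 222 · 616 · 852 = 1864203264.

1864203264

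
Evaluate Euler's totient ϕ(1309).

960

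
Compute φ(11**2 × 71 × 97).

739200

φ(11^2) = 11^1·(11−1) = 11·10 = 110.
φ(71) = 71 − 1 = 70.
φ(97) = 97 − 1 = 96.
Since φ is multiplicative, φ(833327) = 110 · 70 · 96 = 739200.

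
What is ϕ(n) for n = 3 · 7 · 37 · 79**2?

2661984

φ(4849257) = 4849257 · (1 − 1/3) · (1 − 1/7) · (1 − 1/37) · (1 − 1/79)
       = 4849257 · 33696/61383 = 2661984.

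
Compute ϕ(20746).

First factor: 20746 = 2 · 11 · 23 · 41.
φ(2) = 2 − 1 = 1.
φ(11) = 11 − 1 = 10.
φ(23) = 23 − 1 = 22.
φ(41) = 41 − 1 = 40.
Multiply: 1 · 10 · 22 · 40 = 8800.

8800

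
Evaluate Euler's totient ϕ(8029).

6480

Prime factorization: 8029 = 7 × 31 × 37.
φ(8029) = 8029 · (1 − 1/7) · (1 − 1/31) · (1 − 1/37)
       = 8029 · 6480/8029 = 6480.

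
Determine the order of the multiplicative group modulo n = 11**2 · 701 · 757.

φ(64209497) = 64209497 · (1 − 1/11) · (1 − 1/701) · (1 − 1/757)
       = 64209497 · 5292000/5837227 = 58212000.

58212000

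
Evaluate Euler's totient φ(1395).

1395 = 3^2 * 5 * 31.
φ(1395) = 1395 · (1 − 1/3) · (1 − 1/5) · (1 − 1/31)
       = 1395 · 240/465 = 720.

720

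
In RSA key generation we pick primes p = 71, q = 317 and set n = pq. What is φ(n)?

22120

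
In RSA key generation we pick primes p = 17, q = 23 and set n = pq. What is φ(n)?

φ(n) = (p − 1)(q − 1) = (17−1)(23−1) = 16·22 = 352.

352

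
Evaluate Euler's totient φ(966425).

966425 = 5^2 · 29 · 31 · 43.
φ(966425) = 966425 · (1 − 1/5) · (1 − 1/29) · (1 − 1/31) · (1 − 1/43)
       = 966425 · 141120/193285 = 705600.

705600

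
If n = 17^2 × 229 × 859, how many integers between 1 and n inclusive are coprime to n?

53209728

φ(17^2) = 17^2 − 17^1 = 289 − 17 = 272.
φ(229) = 229 − 1 = 228.
φ(859) = 859 − 1 = 858.
Since φ is multiplicative, φ(56849479) = 272 · 228 · 858 = 53209728.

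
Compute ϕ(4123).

Factor 4123: 4123 = 7 · 19 · 31.
φ(7) = 7 − 1 = 6.
φ(19) = 19 − 1 = 18.
φ(31) = 31 − 1 = 30.
φ(4123) = 6 × 18 × 30 = 3240.

3240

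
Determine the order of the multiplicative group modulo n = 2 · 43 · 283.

11844

φ(2) = 2 − 1 = 1.
φ(43) = 43 − 1 = 42.
φ(283) = 283 − 1 = 282.
Since φ is multiplicative, φ(24338) = 1 · 42 · 282 = 11844.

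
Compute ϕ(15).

8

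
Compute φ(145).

112

Factor 145: 145 = 5 × 29.
φ(145) = 145 · (1 − 1/5) · (1 − 1/29)
       = 145 · 112/145 = 112.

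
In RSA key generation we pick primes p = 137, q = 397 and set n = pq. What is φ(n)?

53856

φ(137) = 137 − 1 = 136.
φ(397) = 397 − 1 = 396.
φ(54389) = 136 × 396 = 53856.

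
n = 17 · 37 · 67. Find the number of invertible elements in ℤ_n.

38016

φ(17) = 17 − 1 = 16.
φ(37) = 37 − 1 = 36.
φ(67) = 67 − 1 = 66.
Multiply: 16 · 36 · 66 = 38016.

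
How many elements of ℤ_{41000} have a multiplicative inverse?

Prime factorization: 41000 = 2^3 × 5^3 × 41.
φ(41000) = 41000 · (1 − 1/2) · (1 − 1/5) · (1 − 1/41)
       = 41000 · 160/410 = 16000.

16000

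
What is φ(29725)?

22400

First factor: 29725 = 5^2 · 29 · 41.
φ(5^2) = 5^2 − 5^1 = 25 − 5 = 20.
φ(29) = 29 − 1 = 28.
φ(41) = 41 − 1 = 40.
Since φ is multiplicative, φ(29725) = 20 · 28 · 40 = 22400.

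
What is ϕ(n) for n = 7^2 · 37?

1512

φ(7^2) = 7^1·(7−1) = 7·6 = 42.
φ(37) = 37 − 1 = 36.
φ(1813) = 42 × 36 = 1512.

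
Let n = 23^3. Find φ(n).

φ(12167) = 12167 · (1 − 1/23)
       = 12167 · 22/23 = 11638.

11638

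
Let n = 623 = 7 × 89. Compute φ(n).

φ(623) = 623 · (1 − 1/7) · (1 − 1/89)
       = 623 · 528/623 = 528.

528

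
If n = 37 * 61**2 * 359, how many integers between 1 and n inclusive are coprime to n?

47170080

φ(49426043) = 49426043 · (1 − 1/37) · (1 − 1/61) · (1 − 1/359)
       = 49426043 · 773280/810263 = 47170080.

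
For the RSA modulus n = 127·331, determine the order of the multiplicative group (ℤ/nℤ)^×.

φ(127) = 127 − 1 = 126.
φ(331) = 331 − 1 = 330.
φ(42037) = 126 × 330 = 41580.

41580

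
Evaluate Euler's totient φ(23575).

17600

Factor 23575: 23575 = 5**2 * 23 * 41.
φ(23575) = 23575 · (1 − 1/5) · (1 − 1/23) · (1 − 1/41)
       = 23575 · 3520/4715 = 17600.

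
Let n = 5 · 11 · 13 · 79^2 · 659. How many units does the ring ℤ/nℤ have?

1946206080

φ(2940665585) = 2940665585 · (1 − 1/5) · (1 − 1/11) · (1 − 1/13) · (1 − 1/79) · (1 − 1/659)
       = 2940665585 · 24635520/37223615 = 1946206080.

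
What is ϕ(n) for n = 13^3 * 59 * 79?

9174672

φ(13^3) = 13^2·(13−1) = 169·12 = 2028.
φ(59) = 59 − 1 = 58.
φ(79) = 79 − 1 = 78.
φ(10240217) = 2028 × 58 × 78 = 9174672.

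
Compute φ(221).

First factor: 221 = 13 · 17.
φ(13) = 13 − 1 = 12.
φ(17) = 17 − 1 = 16.
Since φ is multiplicative, φ(221) = 12 · 16 = 192.

192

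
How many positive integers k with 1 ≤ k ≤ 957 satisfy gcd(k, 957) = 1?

First factor: 957 = 3 · 11 · 29.
φ(957) = 957 · (1 − 1/3) · (1 − 1/11) · (1 − 1/29)
       = 957 · 560/957 = 560.

560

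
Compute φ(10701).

Factor 10701: 10701 = 3^2 * 29 * 41.
φ(3^2) = 3^2 − 3^1 = 9 − 3 = 6.
φ(29) = 29 − 1 = 28.
φ(41) = 41 − 1 = 40.
φ(10701) = 6 × 28 × 40 = 6720.

6720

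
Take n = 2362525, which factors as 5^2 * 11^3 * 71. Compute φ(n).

φ(5^2) = 5^1·(5−1) = 5·4 = 20.
φ(11^3) = 11^2·(11−1) = 121·10 = 1210.
φ(71) = 71 − 1 = 70.
Since φ is multiplicative, φ(2362525) = 20 · 1210 · 70 = 1694000.

1694000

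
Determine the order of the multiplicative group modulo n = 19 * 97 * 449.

774144

φ(827507) = 827507 · (1 − 1/19) · (1 − 1/97) · (1 − 1/449)
       = 827507 · 774144/827507 = 774144.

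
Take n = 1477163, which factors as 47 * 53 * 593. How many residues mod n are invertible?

φ(47) = 47 − 1 = 46.
φ(53) = 53 − 1 = 52.
φ(593) = 593 − 1 = 592.
Multiply: 46 · 52 · 592 = 1416064.

1416064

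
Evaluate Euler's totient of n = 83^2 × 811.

φ(83^2) = 83^2 − 83^1 = 6889 − 83 = 6806.
φ(811) = 811 − 1 = 810.
Multiply: 6806 · 810 = 5512860.

5512860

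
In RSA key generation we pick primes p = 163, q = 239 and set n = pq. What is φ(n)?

φ(38957) = 38957 · (1 − 1/163) · (1 − 1/239)
       = 38957 · 38556/38957 = 38556.

38556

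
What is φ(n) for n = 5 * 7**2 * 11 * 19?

30240

φ(5) = 5 − 1 = 4.
φ(7^2) = 7^2 − 7^1 = 49 − 7 = 42.
φ(11) = 11 − 1 = 10.
φ(19) = 19 − 1 = 18.
Multiply: 4 · 42 · 10 · 18 = 30240.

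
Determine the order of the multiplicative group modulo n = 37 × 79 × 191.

533520

φ(37) = 37 − 1 = 36.
φ(79) = 79 − 1 = 78.
φ(191) = 191 − 1 = 190.
φ(558293) = 36 × 78 × 190 = 533520.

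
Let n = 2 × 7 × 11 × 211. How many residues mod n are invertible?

φ(32494) = 32494 · (1 − 1/2) · (1 − 1/7) · (1 − 1/11) · (1 − 1/211)
       = 32494 · 12600/32494 = 12600.

12600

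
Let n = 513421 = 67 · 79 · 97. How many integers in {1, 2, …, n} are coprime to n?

494208

φ(67) = 67 − 1 = 66.
φ(79) = 79 − 1 = 78.
φ(97) = 97 − 1 = 96.
Multiply: 66 · 78 · 96 = 494208.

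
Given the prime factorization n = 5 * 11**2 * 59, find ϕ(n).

25520

φ(35695) = 35695 · (1 − 1/5) · (1 − 1/11) · (1 − 1/59)
       = 35695 · 2320/3245 = 25520.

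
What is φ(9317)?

7260

Prime factorization: 9317 = 7 × 11^3.
φ(7) = 7 − 1 = 6.
φ(11^3) = 11^2·(11−1) = 121·10 = 1210.
Multiply: 6 · 1210 = 7260.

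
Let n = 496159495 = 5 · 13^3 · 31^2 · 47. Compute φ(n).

φ(5) = 5 − 1 = 4.
φ(13^3) = 13^2·(13−1) = 169·12 = 2028.
φ(31^2) = 31^1·(31−1) = 31·30 = 930.
φ(47) = 47 − 1 = 46.
Multiply: 4 · 2028 · 930 · 46 = 347031360.

347031360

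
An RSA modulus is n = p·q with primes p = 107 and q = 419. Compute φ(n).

For distinct primes, φ(pq) = (p−1)(q−1) = 106 × 418 = 44308.

44308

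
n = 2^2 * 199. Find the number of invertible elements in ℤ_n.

φ(2^2) = 2^1·(2−1) = 2·1 = 2.
φ(199) = 199 − 1 = 198.
Multiply: 2 · 198 = 396.

396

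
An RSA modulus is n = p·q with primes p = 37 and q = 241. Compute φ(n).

φ(pq) = (p−1)(q−1) = 36 · 240 = 8640.

8640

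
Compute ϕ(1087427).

Prime factorization: 1087427 = 11^3 * 19 * 43.
φ(1087427) = 1087427 · (1 − 1/11) · (1 − 1/19) · (1 − 1/43)
       = 1087427 · 7560/8987 = 914760.

914760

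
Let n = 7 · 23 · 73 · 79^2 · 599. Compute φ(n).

35021061504

φ(43936933327) = 43936933327 · (1 − 1/7) · (1 − 1/23) · (1 − 1/73) · (1 − 1/79) · (1 − 1/599)
       = 43936933327 · 443304576/556163713 = 35021061504.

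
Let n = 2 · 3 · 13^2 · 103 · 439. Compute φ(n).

13938912

φ(45850038) = 45850038 · (1 − 1/2) · (1 − 1/3) · (1 − 1/13) · (1 − 1/103) · (1 − 1/439)
       = 45850038 · 1072224/3526926 = 13938912.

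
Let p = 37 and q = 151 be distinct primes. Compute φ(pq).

φ(37) = 37 − 1 = 36.
φ(151) = 151 − 1 = 150.
Multiply: 36 · 150 = 5400.

5400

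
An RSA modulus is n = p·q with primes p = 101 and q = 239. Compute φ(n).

φ(pq) = (p−1)(q−1) = 100 · 238 = 23800.

23800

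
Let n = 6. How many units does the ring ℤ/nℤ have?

2

Factor 6: 6 = 2 · 3.
φ(6) = 6 · (1 − 1/2) · (1 − 1/3)
       = 6 · 2/6 = 2.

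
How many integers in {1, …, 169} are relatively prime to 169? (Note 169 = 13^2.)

φ(13^2) = 13^2 − 13^1 = 169 − 13 = 156.

156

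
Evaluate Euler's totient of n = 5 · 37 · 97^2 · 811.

1086151680

φ(5) = 5 − 1 = 4.
φ(37) = 37 − 1 = 36.
φ(97^2) = 97^2 − 97^1 = 9409 − 97 = 9312.
φ(811) = 811 − 1 = 810.
Since φ is multiplicative, φ(1411679315) = 4 · 36 · 9312 · 810 = 1086151680.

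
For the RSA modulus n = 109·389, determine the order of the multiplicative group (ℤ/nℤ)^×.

φ(n) = (p − 1)(q − 1) = (109−1)(389−1) = 108·388 = 41904.

41904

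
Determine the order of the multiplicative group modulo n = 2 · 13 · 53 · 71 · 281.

φ(2) = 2 − 1 = 1.
φ(13) = 13 − 1 = 12.
φ(53) = 53 − 1 = 52.
φ(71) = 71 − 1 = 70.
φ(281) = 281 − 1 = 280.
φ(27492478) = 1 × 12 × 52 × 70 × 280 = 12230400.

12230400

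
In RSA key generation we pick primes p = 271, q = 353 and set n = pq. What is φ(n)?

95040

φ(pq) = (p−1)(q−1) = 270 · 352 = 95040.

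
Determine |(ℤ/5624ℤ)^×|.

Factor 5624: 5624 = 2^3 · 19 · 37.
φ(5624) = 5624 · (1 − 1/2) · (1 − 1/19) · (1 − 1/37)
       = 5624 · 648/1406 = 2592.

2592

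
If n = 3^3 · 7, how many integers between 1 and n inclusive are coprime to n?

φ(189) = 189 · (1 − 1/3) · (1 − 1/7)
       = 189 · 12/21 = 108.

108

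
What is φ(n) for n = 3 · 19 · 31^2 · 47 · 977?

1503118080

φ(3) = 3 − 1 = 2.
φ(19) = 19 − 1 = 18.
φ(31^2) = 31^1·(31−1) = 31·30 = 930.
φ(47) = 47 − 1 = 46.
φ(977) = 977 − 1 = 976.
Since φ is multiplicative, φ(2515305063) = 2 · 18 · 930 · 46 · 976 = 1503118080.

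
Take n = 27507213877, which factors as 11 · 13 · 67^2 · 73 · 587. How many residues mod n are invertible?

22388762880

φ(27507213877) = 27507213877 · (1 − 1/11) · (1 − 1/13) · (1 − 1/67) · (1 − 1/73) · (1 − 1/587)
       = 27507213877 · 334160640/410555431 = 22388762880.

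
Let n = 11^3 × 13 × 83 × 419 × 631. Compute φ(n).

313543137600

φ(11^3) = 11^2·(11−1) = 121·10 = 1210.
φ(13) = 13 − 1 = 12.
φ(83) = 83 − 1 = 82.
φ(419) = 419 − 1 = 418.
φ(631) = 631 − 1 = 630.
Multiply: 1210 · 12 · 82 · 418 · 630 = 313543137600.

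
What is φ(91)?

72

Prime factorization: 91 = 7 · 13.
φ(7) = 7 − 1 = 6.
φ(13) = 13 − 1 = 12.
Multiply: 6 · 12 = 72.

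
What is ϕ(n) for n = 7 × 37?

216

φ(7) = 7 − 1 = 6.
φ(37) = 37 − 1 = 36.
Since φ is multiplicative, φ(259) = 6 · 36 = 216.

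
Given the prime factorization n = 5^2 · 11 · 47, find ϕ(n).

φ(5^2) = 5^2 − 5^1 = 25 − 5 = 20.
φ(11) = 11 − 1 = 10.
φ(47) = 47 − 1 = 46.
Multiply: 20 · 10 · 46 = 9200.

9200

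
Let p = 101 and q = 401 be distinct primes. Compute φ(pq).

40000

φ(n) = (p − 1)(q − 1) = (101−1)(401−1) = 100·400 = 40000.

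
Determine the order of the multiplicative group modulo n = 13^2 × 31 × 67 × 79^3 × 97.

14434767959040

φ(16787120555179) = 16787120555179 · (1 − 1/13) · (1 − 1/31) · (1 − 1/67) · (1 − 1/79) · (1 − 1/97)
       = 16787120555179 · 177914880/206908663 = 14434767959040.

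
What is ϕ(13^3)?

φ(13^3) = 13^2·(13−1) = 169·12 = 2028.

2028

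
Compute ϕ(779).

720

Factor 779: 779 = 19 · 41.
φ(19) = 19 − 1 = 18.
φ(41) = 41 − 1 = 40.
Multiply: 18 · 40 = 720.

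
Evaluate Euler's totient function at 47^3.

φ(103823) = 103823 · (1 − 1/47)
       = 103823 · 46/47 = 101614.

101614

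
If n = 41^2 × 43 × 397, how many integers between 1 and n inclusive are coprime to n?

φ(28696351) = 28696351 · (1 − 1/41) · (1 − 1/43) · (1 − 1/397)
       = 28696351 · 665280/699911 = 27276480.

27276480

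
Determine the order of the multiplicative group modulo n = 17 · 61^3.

φ(17) = 17 − 1 = 16.
φ(61^3) = 61^2·(61−1) = 3721·60 = 223260.
Multiply: 16 · 223260 = 3572160.

3572160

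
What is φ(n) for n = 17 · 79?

φ(1343) = 1343 · (1 − 1/17) · (1 − 1/79)
       = 1343 · 1248/1343 = 1248.

1248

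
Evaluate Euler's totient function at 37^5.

67469796

φ(69343957) = 69343957 · (1 − 1/37)
       = 69343957 · 36/37 = 67469796.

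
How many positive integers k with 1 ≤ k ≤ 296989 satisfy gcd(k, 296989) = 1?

First factor: 296989 = 7^2 · 11 · 19 · 29.
φ(296989) = 296989 · (1 − 1/7) · (1 − 1/11) · (1 − 1/19) · (1 − 1/29)
       = 296989 · 30240/42427 = 211680.

211680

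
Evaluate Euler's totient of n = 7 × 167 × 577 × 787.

450925056

φ(7) = 7 − 1 = 6.
φ(167) = 167 − 1 = 166.
φ(577) = 577 − 1 = 576.
φ(787) = 787 − 1 = 786.
Since φ is multiplicative, φ(530841731) = 6 · 166 · 576 · 786 = 450925056.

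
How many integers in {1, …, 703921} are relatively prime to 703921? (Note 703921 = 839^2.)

φ(839^2) = 839^2 − 839^1 = 703921 − 839 = 703082.

703082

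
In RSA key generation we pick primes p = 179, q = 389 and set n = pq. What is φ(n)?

φ(n) = (p − 1)(q − 1) = (179−1)(389−1) = 178·388 = 69064.

69064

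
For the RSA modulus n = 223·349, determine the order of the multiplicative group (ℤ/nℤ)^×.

77256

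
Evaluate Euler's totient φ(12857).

11088

Prime factorization: 12857 = 13 × 23 × 43.
φ(13) = 13 − 1 = 12.
φ(23) = 23 − 1 = 22.
φ(43) = 43 − 1 = 42.
Since φ is multiplicative, φ(12857) = 12 · 22 · 42 = 11088.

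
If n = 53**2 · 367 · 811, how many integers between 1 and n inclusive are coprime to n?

φ(836062333) = 836062333 · (1 − 1/53) · (1 − 1/367) · (1 − 1/811)
       = 836062333 · 15415920/15774761 = 817043760.

817043760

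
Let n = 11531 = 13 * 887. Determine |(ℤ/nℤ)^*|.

φ(11531) = 11531 · (1 − 1/13) · (1 − 1/887)
       = 11531 · 10632/11531 = 10632.

10632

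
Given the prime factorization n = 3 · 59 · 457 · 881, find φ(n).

46548480

φ(71263209) = 71263209 · (1 − 1/3) · (1 − 1/59) · (1 − 1/457) · (1 − 1/881)
       = 71263209 · 46548480/71263209 = 46548480.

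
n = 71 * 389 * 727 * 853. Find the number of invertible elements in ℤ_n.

16799872320

φ(17127398089) = 17127398089 · (1 − 1/71) · (1 − 1/389) · (1 − 1/727) · (1 − 1/853)
       = 17127398089 · 16799872320/17127398089 = 16799872320.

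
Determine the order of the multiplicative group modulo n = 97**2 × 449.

φ(4224641) = 4224641 · (1 − 1/97) · (1 − 1/449)
       = 4224641 · 43008/43553 = 4171776.

4171776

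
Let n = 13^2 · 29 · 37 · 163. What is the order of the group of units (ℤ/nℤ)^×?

φ(13^2) = 13^2 − 13^1 = 169 − 13 = 156.
φ(29) = 29 − 1 = 28.
φ(37) = 37 − 1 = 36.
φ(163) = 163 − 1 = 162.
φ(29557931) = 156 × 28 × 36 × 162 = 25474176.

25474176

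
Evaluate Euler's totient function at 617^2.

380072

φ(617^2) = 617^1·(617−1) = 617·616 = 380072.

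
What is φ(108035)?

76800

Prime factorization: 108035 = 5 · 17 · 31 · 41.
φ(5) = 5 − 1 = 4.
φ(17) = 17 − 1 = 16.
φ(31) = 31 − 1 = 30.
φ(41) = 41 − 1 = 40.
φ(108035) = 4 × 16 × 30 × 40 = 76800.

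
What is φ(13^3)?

2028

φ(13^3) = 13^2·(13−1) = 169·12 = 2028.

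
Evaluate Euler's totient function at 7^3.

294

φ(7^3) = 7^3 − 7^2 = 343 − 49 = 294.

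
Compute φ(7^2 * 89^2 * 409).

134209152

φ(158744761) = 158744761 · (1 − 1/7) · (1 − 1/89) · (1 − 1/409)
       = 158744761 · 215424/254807 = 134209152.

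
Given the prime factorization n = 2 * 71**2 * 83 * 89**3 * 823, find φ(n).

φ(485506043858522) = 485506043858522 · (1 − 1/2) · (1 − 1/71) · (1 − 1/83) · (1 − 1/89) · (1 − 1/823)
       = 485506043858522 · 415208640/863289142 = 233509602258240.

233509602258240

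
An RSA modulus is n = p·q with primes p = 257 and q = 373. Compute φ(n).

95232

For distinct primes, φ(pq) = (p−1)(q−1) = 256 × 372 = 95232.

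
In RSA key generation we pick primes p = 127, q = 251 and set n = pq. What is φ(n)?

31500

φ(pq) = (p−1)(q−1) = 126 · 250 = 31500.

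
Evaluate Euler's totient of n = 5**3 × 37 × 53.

187200

φ(245125) = 245125 · (1 − 1/5) · (1 − 1/37) · (1 − 1/53)
       = 245125 · 7488/9805 = 187200.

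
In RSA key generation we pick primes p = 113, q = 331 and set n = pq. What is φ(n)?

36960

φ(pq) = (p−1)(q−1) = 112 · 330 = 36960.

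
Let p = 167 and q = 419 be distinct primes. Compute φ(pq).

69388

φ(167) = 167 − 1 = 166.
φ(419) = 419 − 1 = 418.
Since φ is multiplicative, φ(69973) = 166 · 418 = 69388.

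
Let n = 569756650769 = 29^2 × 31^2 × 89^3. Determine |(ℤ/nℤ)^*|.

φ(29^2) = 29^2 − 29^1 = 841 − 29 = 812.
φ(31^2) = 31^2 − 31^1 = 961 − 31 = 930.
φ(89^3) = 89^2·(89−1) = 7921·88 = 697048.
φ(569756650769) = 812 × 930 × 697048 = 526382767680.

526382767680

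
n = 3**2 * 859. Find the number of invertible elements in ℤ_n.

5148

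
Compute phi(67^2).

φ(4489) = 4489 · (1 − 1/67)
       = 4489 · 66/67 = 4422.

4422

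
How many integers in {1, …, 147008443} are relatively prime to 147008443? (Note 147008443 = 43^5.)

φ(43^5) = 43^5 − 43^4 = 147008443 − 3418801 = 143589642.

143589642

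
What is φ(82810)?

First factor: 82810 = 2 · 5 · 7^2 · 13^2.
φ(82810) = 82810 · (1 − 1/2) · (1 − 1/5) · (1 − 1/7) · (1 − 1/13)
       = 82810 · 288/910 = 26208.

26208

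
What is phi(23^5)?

6156502

φ(23^5) = 23^4·(23−1) = 279841·22 = 6156502.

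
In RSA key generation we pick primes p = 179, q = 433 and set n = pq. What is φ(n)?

76896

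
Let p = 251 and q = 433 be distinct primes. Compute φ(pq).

For distinct primes, φ(pq) = (p−1)(q−1) = 250 × 432 = 108000.

108000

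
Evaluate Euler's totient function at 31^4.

893730

φ(923521) = 923521 · (1 − 1/31)
       = 923521 · 30/31 = 893730.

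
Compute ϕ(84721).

Factor 84721: 84721 = 7^3 · 13 · 19.
φ(84721) = 84721 · (1 − 1/7) · (1 − 1/13) · (1 − 1/19)
       = 84721 · 1296/1729 = 63504.

63504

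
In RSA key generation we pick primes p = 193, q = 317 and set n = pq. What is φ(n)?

60672

φ(61181) = 61181 · (1 − 1/193) · (1 − 1/317)
       = 61181 · 60672/61181 = 60672.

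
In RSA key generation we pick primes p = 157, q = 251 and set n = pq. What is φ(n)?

φ(n) = (p − 1)(q − 1) = (157−1)(251−1) = 156·250 = 39000.

39000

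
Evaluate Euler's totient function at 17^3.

4624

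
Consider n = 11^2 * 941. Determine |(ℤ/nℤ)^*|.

103400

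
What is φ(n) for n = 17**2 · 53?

14144

φ(17^2) = 17^1·(17−1) = 17·16 = 272.
φ(53) = 53 − 1 = 52.
Multiply: 272 · 52 = 14144.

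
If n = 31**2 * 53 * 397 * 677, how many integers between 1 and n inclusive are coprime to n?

φ(31^2) = 31^2 − 31^1 = 961 − 31 = 930.
φ(53) = 53 − 1 = 52.
φ(397) = 397 − 1 = 396.
φ(677) = 677 − 1 = 676.
φ(13689211477) = 930 × 52 × 396 × 676 = 12945778560.

12945778560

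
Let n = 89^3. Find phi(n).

φ(704969) = 704969 · (1 − 1/89)
       = 704969 · 88/89 = 697048.

697048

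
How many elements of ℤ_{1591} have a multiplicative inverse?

1512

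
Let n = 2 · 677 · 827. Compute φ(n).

φ(1119758) = 1119758 · (1 − 1/2) · (1 − 1/677) · (1 − 1/827)
       = 1119758 · 558376/1119758 = 558376.

558376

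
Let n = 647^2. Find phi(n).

417962

φ(647^2) = 647^2 − 647^1 = 418609 − 647 = 417962.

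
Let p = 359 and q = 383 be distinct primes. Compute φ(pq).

For distinct primes, φ(pq) = (p−1)(q−1) = 358 × 382 = 136756.

136756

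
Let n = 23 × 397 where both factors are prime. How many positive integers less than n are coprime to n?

8712

φ(9131) = 9131 · (1 − 1/23) · (1 − 1/397)
       = 9131 · 8712/9131 = 8712.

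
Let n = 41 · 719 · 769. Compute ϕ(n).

22056960

φ(22669351) = 22669351 · (1 − 1/41) · (1 − 1/719) · (1 − 1/769)
       = 22669351 · 22056960/22669351 = 22056960.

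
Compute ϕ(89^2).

φ(89^2) = 89^2 − 89^1 = 7921 − 89 = 7832.

7832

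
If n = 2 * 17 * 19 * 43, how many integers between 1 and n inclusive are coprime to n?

φ(2) = 2 − 1 = 1.
φ(17) = 17 − 1 = 16.
φ(19) = 19 − 1 = 18.
φ(43) = 43 − 1 = 42.
Since φ is multiplicative, φ(27778) = 1 · 16 · 18 · 42 = 12096.

12096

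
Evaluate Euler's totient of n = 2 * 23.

φ(2) = 2 − 1 = 1.
φ(23) = 23 − 1 = 22.
Since φ is multiplicative, φ(46) = 1 · 22 = 22.

22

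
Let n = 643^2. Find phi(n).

φ(413449) = 413449 · (1 − 1/643)
       = 413449 · 642/643 = 412806.

412806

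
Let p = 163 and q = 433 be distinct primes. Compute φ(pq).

69984

φ(163) = 163 − 1 = 162.
φ(433) = 433 − 1 = 432.
Since φ is multiplicative, φ(70579) = 162 · 432 = 69984.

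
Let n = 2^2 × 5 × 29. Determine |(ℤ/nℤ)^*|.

φ(580) = 580 · (1 − 1/2) · (1 − 1/5) · (1 − 1/29)
       = 580 · 112/290 = 224.

224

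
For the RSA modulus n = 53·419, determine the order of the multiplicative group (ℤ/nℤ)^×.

21736

φ(pq) = (p−1)(q−1) = 52 · 418 = 21736.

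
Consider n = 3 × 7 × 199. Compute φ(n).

φ(4179) = 4179 · (1 − 1/3) · (1 − 1/7) · (1 − 1/199)
       = 4179 · 2376/4179 = 2376.

2376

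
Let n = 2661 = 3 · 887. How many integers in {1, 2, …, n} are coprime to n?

1772

φ(2661) = 2661 · (1 − 1/3) · (1 − 1/887)
       = 2661 · 1772/2661 = 1772.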